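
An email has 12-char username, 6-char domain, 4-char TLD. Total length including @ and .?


An email address has format: username@domain.tld
Username length: 12
'@' character: 1
Domain length: 6
'.' character: 1
TLD length: 4
Total = 12 + 1 + 6 + 1 + 4 = 24

24


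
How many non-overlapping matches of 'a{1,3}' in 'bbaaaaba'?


Pattern 'a{1,3}' matches between 1 and 3 consecutive a's (greedy).
String: 'bbaaaaba'
Finding runs of a's and applying greedy matching:
  Run at pos 2: 'aaaa' (length 4)
  Run at pos 7: 'a' (length 1)
Matches: ['aaa', 'a', 'a']
Count: 3

3


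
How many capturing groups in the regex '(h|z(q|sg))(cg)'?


To count capturing groups, count each '(' that starts a group.
Pattern: '(h|z(q|sg))(cg)'
Walking through the pattern:
  Position 0: '(' -> group #1
  Position 4: '(' -> group #2
  Position 11: '(' -> group #3
Total capturing groups: 3

3


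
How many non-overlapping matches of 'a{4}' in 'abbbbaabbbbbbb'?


Pattern 'a{4}' matches exactly 4 consecutive a's (greedy, non-overlapping).
String: 'abbbbaabbbbbbb'
Scanning for runs of a's:
  Run at pos 0: 'a' (length 1) -> 0 match(es)
  Run at pos 5: 'aa' (length 2) -> 0 match(es)
Matches found: []
Total: 0

0


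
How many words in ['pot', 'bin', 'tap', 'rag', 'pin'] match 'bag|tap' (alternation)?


Alternation 'bag|tap' matches either 'bag' or 'tap'.
Checking each word:
  'pot' -> no
  'bin' -> no
  'tap' -> MATCH
  'rag' -> no
  'pin' -> no
Matches: ['tap']
Count: 1

1


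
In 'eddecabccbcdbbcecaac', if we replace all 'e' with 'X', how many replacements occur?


re.sub('e', 'X', text) replaces every occurrence of 'e' with 'X'.
Text: 'eddecabccbcdbbcecaac'
Scanning for 'e':
  pos 0: 'e' -> replacement #1
  pos 3: 'e' -> replacement #2
  pos 15: 'e' -> replacement #3
Total replacements: 3

3


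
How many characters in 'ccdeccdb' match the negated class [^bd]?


Negated class [^bd] matches any char NOT in {b, d}
Scanning 'ccdeccdb':
  pos 0: 'c' -> MATCH
  pos 1: 'c' -> MATCH
  pos 2: 'd' -> no (excluded)
  pos 3: 'e' -> MATCH
  pos 4: 'c' -> MATCH
  pos 5: 'c' -> MATCH
  pos 6: 'd' -> no (excluded)
  pos 7: 'b' -> no (excluded)
Total matches: 5

5


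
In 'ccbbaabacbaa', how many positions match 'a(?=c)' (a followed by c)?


Lookahead 'a(?=c)' matches 'a' only when followed by 'c'.
String: 'ccbbaabacbaa'
Checking each position where char is 'a':
  pos 4: 'a' -> no (next='a')
  pos 5: 'a' -> no (next='b')
  pos 7: 'a' -> MATCH (next='c')
  pos 10: 'a' -> no (next='a')
Matching positions: [7]
Count: 1

1


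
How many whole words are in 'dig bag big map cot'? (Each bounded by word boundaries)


Word boundaries (\b) mark the start/end of each word.
Text: 'dig bag big map cot'
Splitting by whitespace:
  Word 1: 'dig'
  Word 2: 'bag'
  Word 3: 'big'
  Word 4: 'map'
  Word 5: 'cot'
Total whole words: 5

5


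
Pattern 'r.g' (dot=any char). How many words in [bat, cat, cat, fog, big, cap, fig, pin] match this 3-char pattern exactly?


Pattern 'r.g' means: starts with 'r', any single char, ends with 'g'.
Checking each word (must be exactly 3 chars):
  'bat' (len=3): no
  'cat' (len=3): no
  'cat' (len=3): no
  'fog' (len=3): no
  'big' (len=3): no
  'cap' (len=3): no
  'fig' (len=3): no
  'pin' (len=3): no
Matching words: []
Total: 0

0


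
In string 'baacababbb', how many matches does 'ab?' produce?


Pattern 'ab?' matches 'a' optionally followed by 'b'.
String: 'baacababbb'
Scanning left to right for 'a' then checking next char:
  Match 1: 'a' (a not followed by b)
  Match 2: 'a' (a not followed by b)
  Match 3: 'ab' (a followed by b)
  Match 4: 'ab' (a followed by b)
Total matches: 4

4


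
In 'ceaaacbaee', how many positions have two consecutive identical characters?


Looking for consecutive identical characters in 'ceaaacbaee':
  pos 0-1: 'c' vs 'e' -> different
  pos 1-2: 'e' vs 'a' -> different
  pos 2-3: 'a' vs 'a' -> MATCH ('aa')
  pos 3-4: 'a' vs 'a' -> MATCH ('aa')
  pos 4-5: 'a' vs 'c' -> different
  pos 5-6: 'c' vs 'b' -> different
  pos 6-7: 'b' vs 'a' -> different
  pos 7-8: 'a' vs 'e' -> different
  pos 8-9: 'e' vs 'e' -> MATCH ('ee')
Consecutive identical pairs: ['aa', 'aa', 'ee']
Count: 3

3


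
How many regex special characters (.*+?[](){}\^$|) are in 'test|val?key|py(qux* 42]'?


Regex special characters are: . * + ? [ ] ( ) { } \ ^ $ |
Scanning 'test|val?key|py(qux* 42]':
  pos 4: '|' -> SPECIAL
  pos 8: '?' -> SPECIAL
  pos 12: '|' -> SPECIAL
  pos 15: '(' -> SPECIAL
  pos 19: '*' -> SPECIAL
  pos 23: ']' -> SPECIAL
Special chars found: ['|', '?', '|', '(', '*', ']']
Total: 6

6


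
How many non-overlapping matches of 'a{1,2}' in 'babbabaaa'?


Pattern 'a{1,2}' matches between 1 and 2 consecutive a's (greedy).
String: 'babbabaaa'
Finding runs of a's and applying greedy matching:
  Run at pos 1: 'a' (length 1)
  Run at pos 4: 'a' (length 1)
  Run at pos 6: 'aaa' (length 3)
Matches: ['a', 'a', 'aa', 'a']
Count: 4

4


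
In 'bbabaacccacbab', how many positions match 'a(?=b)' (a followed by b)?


Lookahead 'a(?=b)' matches 'a' only when followed by 'b'.
String: 'bbabaacccacbab'
Checking each position where char is 'a':
  pos 2: 'a' -> MATCH (next='b')
  pos 4: 'a' -> no (next='a')
  pos 5: 'a' -> no (next='c')
  pos 9: 'a' -> no (next='c')
  pos 12: 'a' -> MATCH (next='b')
Matching positions: [2, 12]
Count: 2

2


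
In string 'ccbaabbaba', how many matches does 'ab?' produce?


Pattern 'ab?' matches 'a' optionally followed by 'b'.
String: 'ccbaabbaba'
Scanning left to right for 'a' then checking next char:
  Match 1: 'a' (a not followed by b)
  Match 2: 'ab' (a followed by b)
  Match 3: 'ab' (a followed by b)
  Match 4: 'a' (a not followed by b)
Total matches: 4

4


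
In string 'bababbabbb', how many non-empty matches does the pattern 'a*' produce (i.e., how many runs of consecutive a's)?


Pattern 'a*' matches zero or more a's. We want non-empty runs of consecutive a's.
String: 'bababbabbb'
Walking through the string to find runs of a's:
  Run 1: positions 1-1 -> 'a'
  Run 2: positions 3-3 -> 'a'
  Run 3: positions 6-6 -> 'a'
Non-empty runs found: ['a', 'a', 'a']
Count: 3

3


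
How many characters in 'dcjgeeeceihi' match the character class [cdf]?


Character class [cdf] matches any of: {c, d, f}
Scanning string 'dcjgeeeceihi' character by character:
  pos 0: 'd' -> MATCH
  pos 1: 'c' -> MATCH
  pos 2: 'j' -> no
  pos 3: 'g' -> no
  pos 4: 'e' -> no
  pos 5: 'e' -> no
  pos 6: 'e' -> no
  pos 7: 'c' -> MATCH
  pos 8: 'e' -> no
  pos 9: 'i' -> no
  pos 10: 'h' -> no
  pos 11: 'i' -> no
Total matches: 3

3


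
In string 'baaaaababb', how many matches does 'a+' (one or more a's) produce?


Pattern 'a+' matches one or more consecutive a's.
String: 'baaaaababb'
Scanning for runs of a:
  Match 1: 'aaaaa' (length 5)
  Match 2: 'a' (length 1)
Total matches: 2

2


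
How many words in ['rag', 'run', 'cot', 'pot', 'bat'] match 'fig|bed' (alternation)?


Alternation 'fig|bed' matches either 'fig' or 'bed'.
Checking each word:
  'rag' -> no
  'run' -> no
  'cot' -> no
  'pot' -> no
  'bat' -> no
Matches: []
Count: 0

0


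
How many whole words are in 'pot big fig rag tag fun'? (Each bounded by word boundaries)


Word boundaries (\b) mark the start/end of each word.
Text: 'pot big fig rag tag fun'
Splitting by whitespace:
  Word 1: 'pot'
  Word 2: 'big'
  Word 3: 'fig'
  Word 4: 'rag'
  Word 5: 'tag'
  Word 6: 'fun'
Total whole words: 6

6


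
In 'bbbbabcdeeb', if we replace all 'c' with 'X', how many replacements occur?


re.sub('c', 'X', text) replaces every occurrence of 'c' with 'X'.
Text: 'bbbbabcdeeb'
Scanning for 'c':
  pos 6: 'c' -> replacement #1
Total replacements: 1

1


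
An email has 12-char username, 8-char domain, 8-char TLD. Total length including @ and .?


An email address has format: username@domain.tld
Username length: 12
'@' character: 1
Domain length: 8
'.' character: 1
TLD length: 8
Total = 12 + 1 + 8 + 1 + 8 = 30

30


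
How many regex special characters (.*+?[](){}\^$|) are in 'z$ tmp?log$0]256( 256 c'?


Regex special characters are: . * + ? [ ] ( ) { } \ ^ $ |
Scanning 'z$ tmp?log$0]256( 256 c':
  pos 1: '$' -> SPECIAL
  pos 6: '?' -> SPECIAL
  pos 10: '$' -> SPECIAL
  pos 12: ']' -> SPECIAL
  pos 16: '(' -> SPECIAL
Special chars found: ['$', '?', '$', ']', '(']
Total: 5

5


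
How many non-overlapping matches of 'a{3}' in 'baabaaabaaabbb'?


Pattern 'a{3}' matches exactly 3 consecutive a's (greedy, non-overlapping).
String: 'baabaaabaaabbb'
Scanning for runs of a's:
  Run at pos 1: 'aa' (length 2) -> 0 match(es)
  Run at pos 4: 'aaa' (length 3) -> 1 match(es)
  Run at pos 8: 'aaa' (length 3) -> 1 match(es)
Matches found: ['aaa', 'aaa']
Total: 2

2


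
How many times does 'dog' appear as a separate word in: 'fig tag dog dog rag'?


Scanning each word for exact match 'dog':
  Word 1: 'fig' -> no
  Word 2: 'tag' -> no
  Word 3: 'dog' -> MATCH
  Word 4: 'dog' -> MATCH
  Word 5: 'rag' -> no
Total matches: 2

2


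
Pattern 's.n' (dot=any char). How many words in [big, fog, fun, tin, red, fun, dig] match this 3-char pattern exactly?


Pattern 's.n' means: starts with 's', any single char, ends with 'n'.
Checking each word (must be exactly 3 chars):
  'big' (len=3): no
  'fog' (len=3): no
  'fun' (len=3): no
  'tin' (len=3): no
  'red' (len=3): no
  'fun' (len=3): no
  'dig' (len=3): no
Matching words: []
Total: 0

0


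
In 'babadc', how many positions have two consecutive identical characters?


Looking for consecutive identical characters in 'babadc':
  pos 0-1: 'b' vs 'a' -> different
  pos 1-2: 'a' vs 'b' -> different
  pos 2-3: 'b' vs 'a' -> different
  pos 3-4: 'a' vs 'd' -> different
  pos 4-5: 'd' vs 'c' -> different
Consecutive identical pairs: []
Count: 0

0


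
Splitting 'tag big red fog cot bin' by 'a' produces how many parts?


Splitting by 'a' breaks the string at each occurrence of the separator.
Text: 'tag big red fog cot bin'
Parts after split:
  Part 1: 't'
  Part 2: 'g big red fog cot bin'
Total parts: 2

2


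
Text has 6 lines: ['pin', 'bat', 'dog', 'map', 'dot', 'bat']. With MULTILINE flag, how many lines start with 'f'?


With MULTILINE flag, ^ matches the start of each line.
Lines: ['pin', 'bat', 'dog', 'map', 'dot', 'bat']
Checking which lines start with 'f':
  Line 1: 'pin' -> no
  Line 2: 'bat' -> no
  Line 3: 'dog' -> no
  Line 4: 'map' -> no
  Line 5: 'dot' -> no
  Line 6: 'bat' -> no
Matching lines: []
Count: 0

0


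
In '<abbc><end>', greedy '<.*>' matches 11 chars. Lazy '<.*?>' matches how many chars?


Greedy '<.*>' tries to match as MUCH as possible.
Lazy '<.*?>' tries to match as LITTLE as possible.

String: '<abbc><end>'
Greedy '<.*>' starts at first '<' and extends to the LAST '>': '<abbc><end>' (11 chars)
Lazy '<.*?>' starts at first '<' and stops at the FIRST '>': '<abbc>' (6 chars)

6


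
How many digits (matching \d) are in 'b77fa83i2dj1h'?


\d matches any digit 0-9.
Scanning 'b77fa83i2dj1h':
  pos 1: '7' -> DIGIT
  pos 2: '7' -> DIGIT
  pos 5: '8' -> DIGIT
  pos 6: '3' -> DIGIT
  pos 8: '2' -> DIGIT
  pos 11: '1' -> DIGIT
Digits found: ['7', '7', '8', '3', '2', '1']
Total: 6

6


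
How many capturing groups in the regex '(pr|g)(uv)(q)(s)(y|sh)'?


To count capturing groups, count each '(' that starts a group.
Pattern: '(pr|g)(uv)(q)(s)(y|sh)'
Walking through the pattern:
  Position 0: '(' -> group #1
  Position 6: '(' -> group #2
  Position 10: '(' -> group #3
  Position 13: '(' -> group #4
  Position 16: '(' -> group #5
Total capturing groups: 5

5


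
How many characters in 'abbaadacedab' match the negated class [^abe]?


Negated class [^abe] matches any char NOT in {a, b, e}
Scanning 'abbaadacedab':
  pos 0: 'a' -> no (excluded)
  pos 1: 'b' -> no (excluded)
  pos 2: 'b' -> no (excluded)
  pos 3: 'a' -> no (excluded)
  pos 4: 'a' -> no (excluded)
  pos 5: 'd' -> MATCH
  pos 6: 'a' -> no (excluded)
  pos 7: 'c' -> MATCH
  pos 8: 'e' -> no (excluded)
  pos 9: 'd' -> MATCH
  pos 10: 'a' -> no (excluded)
  pos 11: 'b' -> no (excluded)
Total matches: 3

3


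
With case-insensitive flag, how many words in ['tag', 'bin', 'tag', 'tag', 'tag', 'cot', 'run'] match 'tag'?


Case-insensitive matching: compare each word's lowercase form to 'tag'.
  'tag' -> lower='tag' -> MATCH
  'bin' -> lower='bin' -> no
  'tag' -> lower='tag' -> MATCH
  'tag' -> lower='tag' -> MATCH
  'tag' -> lower='tag' -> MATCH
  'cot' -> lower='cot' -> no
  'run' -> lower='run' -> no
Matches: ['tag', 'tag', 'tag', 'tag']
Count: 4

4


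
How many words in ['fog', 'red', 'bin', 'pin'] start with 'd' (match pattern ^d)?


Pattern ^d anchors to start of word. Check which words begin with 'd':
  'fog' -> no
  'red' -> no
  'bin' -> no
  'pin' -> no
Matching words: []
Count: 0

0


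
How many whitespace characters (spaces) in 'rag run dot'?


\s matches whitespace characters (spaces, tabs, etc.).
Text: 'rag run dot'
This text has 3 words separated by spaces.
Number of spaces = number of words - 1 = 3 - 1 = 2

2


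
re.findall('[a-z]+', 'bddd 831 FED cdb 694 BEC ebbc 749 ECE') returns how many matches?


Pattern '[a-z]+' finds one or more lowercase letters.
Text: 'bddd 831 FED cdb 694 BEC ebbc 749 ECE'
Scanning for matches:
  Match 1: 'bddd'
  Match 2: 'cdb'
  Match 3: 'ebbc'
Total matches: 3

3


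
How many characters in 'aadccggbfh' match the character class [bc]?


Character class [bc] matches any of: {b, c}
Scanning string 'aadccggbfh' character by character:
  pos 0: 'a' -> no
  pos 1: 'a' -> no
  pos 2: 'd' -> no
  pos 3: 'c' -> MATCH
  pos 4: 'c' -> MATCH
  pos 5: 'g' -> no
  pos 6: 'g' -> no
  pos 7: 'b' -> MATCH
  pos 8: 'f' -> no
  pos 9: 'h' -> no
Total matches: 3

3


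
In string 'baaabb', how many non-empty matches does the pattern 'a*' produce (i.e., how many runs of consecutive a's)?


Pattern 'a*' matches zero or more a's. We want non-empty runs of consecutive a's.
String: 'baaabb'
Walking through the string to find runs of a's:
  Run 1: positions 1-3 -> 'aaa'
Non-empty runs found: ['aaa']
Count: 1

1


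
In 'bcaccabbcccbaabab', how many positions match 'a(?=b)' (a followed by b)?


Lookahead 'a(?=b)' matches 'a' only when followed by 'b'.
String: 'bcaccabbcccbaabab'
Checking each position where char is 'a':
  pos 2: 'a' -> no (next='c')
  pos 5: 'a' -> MATCH (next='b')
  pos 12: 'a' -> no (next='a')
  pos 13: 'a' -> MATCH (next='b')
  pos 15: 'a' -> MATCH (next='b')
Matching positions: [5, 13, 15]
Count: 3

3


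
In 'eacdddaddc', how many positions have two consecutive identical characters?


Looking for consecutive identical characters in 'eacdddaddc':
  pos 0-1: 'e' vs 'a' -> different
  pos 1-2: 'a' vs 'c' -> different
  pos 2-3: 'c' vs 'd' -> different
  pos 3-4: 'd' vs 'd' -> MATCH ('dd')
  pos 4-5: 'd' vs 'd' -> MATCH ('dd')
  pos 5-6: 'd' vs 'a' -> different
  pos 6-7: 'a' vs 'd' -> different
  pos 7-8: 'd' vs 'd' -> MATCH ('dd')
  pos 8-9: 'd' vs 'c' -> different
Consecutive identical pairs: ['dd', 'dd', 'dd']
Count: 3

3


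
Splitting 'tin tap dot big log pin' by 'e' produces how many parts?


Splitting by 'e' breaks the string at each occurrence of the separator.
Text: 'tin tap dot big log pin'
Parts after split:
  Part 1: 'tin tap dot big log pin'
Total parts: 1

1


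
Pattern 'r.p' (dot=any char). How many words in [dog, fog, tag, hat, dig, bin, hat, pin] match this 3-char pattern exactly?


Pattern 'r.p' means: starts with 'r', any single char, ends with 'p'.
Checking each word (must be exactly 3 chars):
  'dog' (len=3): no
  'fog' (len=3): no
  'tag' (len=3): no
  'hat' (len=3): no
  'dig' (len=3): no
  'bin' (len=3): no
  'hat' (len=3): no
  'pin' (len=3): no
Matching words: []
Total: 0

0


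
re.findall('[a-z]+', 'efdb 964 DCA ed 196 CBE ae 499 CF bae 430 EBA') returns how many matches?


Pattern '[a-z]+' finds one or more lowercase letters.
Text: 'efdb 964 DCA ed 196 CBE ae 499 CF bae 430 EBA'
Scanning for matches:
  Match 1: 'efdb'
  Match 2: 'ed'
  Match 3: 'ae'
  Match 4: 'bae'
Total matches: 4

4


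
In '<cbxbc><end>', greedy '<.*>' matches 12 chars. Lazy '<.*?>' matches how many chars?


Greedy '<.*>' tries to match as MUCH as possible.
Lazy '<.*?>' tries to match as LITTLE as possible.

String: '<cbxbc><end>'
Greedy '<.*>' starts at first '<' and extends to the LAST '>': '<cbxbc><end>' (12 chars)
Lazy '<.*?>' starts at first '<' and stops at the FIRST '>': '<cbxbc>' (7 chars)

7


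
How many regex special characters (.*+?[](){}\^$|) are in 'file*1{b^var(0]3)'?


Regex special characters are: . * + ? [ ] ( ) { } \ ^ $ |
Scanning 'file*1{b^var(0]3)':
  pos 4: '*' -> SPECIAL
  pos 6: '{' -> SPECIAL
  pos 8: '^' -> SPECIAL
  pos 12: '(' -> SPECIAL
  pos 14: ']' -> SPECIAL
  pos 16: ')' -> SPECIAL
Special chars found: ['*', '{', '^', '(', ']', ')']
Total: 6

6


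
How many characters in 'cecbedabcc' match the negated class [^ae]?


Negated class [^ae] matches any char NOT in {a, e}
Scanning 'cecbedabcc':
  pos 0: 'c' -> MATCH
  pos 1: 'e' -> no (excluded)
  pos 2: 'c' -> MATCH
  pos 3: 'b' -> MATCH
  pos 4: 'e' -> no (excluded)
  pos 5: 'd' -> MATCH
  pos 6: 'a' -> no (excluded)
  pos 7: 'b' -> MATCH
  pos 8: 'c' -> MATCH
  pos 9: 'c' -> MATCH
Total matches: 7

7


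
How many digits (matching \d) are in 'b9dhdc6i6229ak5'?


\d matches any digit 0-9.
Scanning 'b9dhdc6i6229ak5':
  pos 1: '9' -> DIGIT
  pos 6: '6' -> DIGIT
  pos 8: '6' -> DIGIT
  pos 9: '2' -> DIGIT
  pos 10: '2' -> DIGIT
  pos 11: '9' -> DIGIT
  pos 14: '5' -> DIGIT
Digits found: ['9', '6', '6', '2', '2', '9', '5']
Total: 7

7


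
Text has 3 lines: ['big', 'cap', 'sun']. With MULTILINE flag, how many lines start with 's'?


With MULTILINE flag, ^ matches the start of each line.
Lines: ['big', 'cap', 'sun']
Checking which lines start with 's':
  Line 1: 'big' -> no
  Line 2: 'cap' -> no
  Line 3: 'sun' -> MATCH
Matching lines: ['sun']
Count: 1

1


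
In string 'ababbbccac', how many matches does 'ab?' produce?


Pattern 'ab?' matches 'a' optionally followed by 'b'.
String: 'ababbbccac'
Scanning left to right for 'a' then checking next char:
  Match 1: 'ab' (a followed by b)
  Match 2: 'ab' (a followed by b)
  Match 3: 'a' (a not followed by b)
Total matches: 3

3


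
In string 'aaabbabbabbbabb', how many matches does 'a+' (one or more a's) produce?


Pattern 'a+' matches one or more consecutive a's.
String: 'aaabbabbabbbabb'
Scanning for runs of a:
  Match 1: 'aaa' (length 3)
  Match 2: 'a' (length 1)
  Match 3: 'a' (length 1)
  Match 4: 'a' (length 1)
Total matches: 4

4


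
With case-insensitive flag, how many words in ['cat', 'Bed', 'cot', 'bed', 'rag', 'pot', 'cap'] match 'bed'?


Case-insensitive matching: compare each word's lowercase form to 'bed'.
  'cat' -> lower='cat' -> no
  'Bed' -> lower='bed' -> MATCH
  'cot' -> lower='cot' -> no
  'bed' -> lower='bed' -> MATCH
  'rag' -> lower='rag' -> no
  'pot' -> lower='pot' -> no
  'cap' -> lower='cap' -> no
Matches: ['Bed', 'bed']
Count: 2

2


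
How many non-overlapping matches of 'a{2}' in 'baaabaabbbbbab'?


Pattern 'a{2}' matches exactly 2 consecutive a's (greedy, non-overlapping).
String: 'baaabaabbbbbab'
Scanning for runs of a's:
  Run at pos 1: 'aaa' (length 3) -> 1 match(es)
  Run at pos 5: 'aa' (length 2) -> 1 match(es)
  Run at pos 12: 'a' (length 1) -> 0 match(es)
Matches found: ['aa', 'aa']
Total: 2

2


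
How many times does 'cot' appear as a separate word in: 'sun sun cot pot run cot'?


Scanning each word for exact match 'cot':
  Word 1: 'sun' -> no
  Word 2: 'sun' -> no
  Word 3: 'cot' -> MATCH
  Word 4: 'pot' -> no
  Word 5: 'run' -> no
  Word 6: 'cot' -> MATCH
Total matches: 2

2


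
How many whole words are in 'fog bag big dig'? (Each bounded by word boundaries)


Word boundaries (\b) mark the start/end of each word.
Text: 'fog bag big dig'
Splitting by whitespace:
  Word 1: 'fog'
  Word 2: 'bag'
  Word 3: 'big'
  Word 4: 'dig'
Total whole words: 4

4


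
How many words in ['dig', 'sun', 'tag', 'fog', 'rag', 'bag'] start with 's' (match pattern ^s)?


Pattern ^s anchors to start of word. Check which words begin with 's':
  'dig' -> no
  'sun' -> MATCH (starts with 's')
  'tag' -> no
  'fog' -> no
  'rag' -> no
  'bag' -> no
Matching words: ['sun']
Count: 1

1


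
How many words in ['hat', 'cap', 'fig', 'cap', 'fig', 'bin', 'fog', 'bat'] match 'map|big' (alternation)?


Alternation 'map|big' matches either 'map' or 'big'.
Checking each word:
  'hat' -> no
  'cap' -> no
  'fig' -> no
  'cap' -> no
  'fig' -> no
  'bin' -> no
  'fog' -> no
  'bat' -> no
Matches: []
Count: 0

0


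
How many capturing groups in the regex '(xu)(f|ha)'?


To count capturing groups, count each '(' that starts a group.
Pattern: '(xu)(f|ha)'
Walking through the pattern:
  Position 0: '(' -> group #1
  Position 4: '(' -> group #2
Total capturing groups: 2

2


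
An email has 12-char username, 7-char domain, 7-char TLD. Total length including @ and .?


An email address has format: username@domain.tld
Username length: 12
'@' character: 1
Domain length: 7
'.' character: 1
TLD length: 7
Total = 12 + 1 + 7 + 1 + 7 = 28

28


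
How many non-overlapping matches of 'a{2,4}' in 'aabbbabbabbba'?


Pattern 'a{2,4}' matches between 2 and 4 consecutive a's (greedy).
String: 'aabbbabbabbba'
Finding runs of a's and applying greedy matching:
  Run at pos 0: 'aa' (length 2)
  Run at pos 5: 'a' (length 1)
  Run at pos 8: 'a' (length 1)
  Run at pos 12: 'a' (length 1)
Matches: ['aa']
Count: 1

1


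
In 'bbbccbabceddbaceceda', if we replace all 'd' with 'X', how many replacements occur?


re.sub('d', 'X', text) replaces every occurrence of 'd' with 'X'.
Text: 'bbbccbabceddbaceceda'
Scanning for 'd':
  pos 10: 'd' -> replacement #1
  pos 11: 'd' -> replacement #2
  pos 18: 'd' -> replacement #3
Total replacements: 3

3


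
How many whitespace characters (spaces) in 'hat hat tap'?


\s matches whitespace characters (spaces, tabs, etc.).
Text: 'hat hat tap'
This text has 3 words separated by spaces.
Number of spaces = number of words - 1 = 3 - 1 = 2

2


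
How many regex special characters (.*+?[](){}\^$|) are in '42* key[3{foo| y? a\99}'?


Regex special characters are: . * + ? [ ] ( ) { } \ ^ $ |
Scanning '42* key[3{foo| y? a\99}':
  pos 2: '*' -> SPECIAL
  pos 7: '[' -> SPECIAL
  pos 9: '{' -> SPECIAL
  pos 13: '|' -> SPECIAL
  pos 16: '?' -> SPECIAL
  pos 19: '\' -> SPECIAL
  pos 22: '}' -> SPECIAL
Special chars found: ['*', '[', '{', '|', '?', '\\', '}']
Total: 7

7


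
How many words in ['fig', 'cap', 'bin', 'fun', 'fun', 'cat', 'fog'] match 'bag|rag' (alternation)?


Alternation 'bag|rag' matches either 'bag' or 'rag'.
Checking each word:
  'fig' -> no
  'cap' -> no
  'bin' -> no
  'fun' -> no
  'fun' -> no
  'cat' -> no
  'fog' -> no
Matches: []
Count: 0

0


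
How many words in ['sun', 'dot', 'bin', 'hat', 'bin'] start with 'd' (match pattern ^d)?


Pattern ^d anchors to start of word. Check which words begin with 'd':
  'sun' -> no
  'dot' -> MATCH (starts with 'd')
  'bin' -> no
  'hat' -> no
  'bin' -> no
Matching words: ['dot']
Count: 1

1


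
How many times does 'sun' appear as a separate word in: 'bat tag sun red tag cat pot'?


Scanning each word for exact match 'sun':
  Word 1: 'bat' -> no
  Word 2: 'tag' -> no
  Word 3: 'sun' -> MATCH
  Word 4: 'red' -> no
  Word 5: 'tag' -> no
  Word 6: 'cat' -> no
  Word 7: 'pot' -> no
Total matches: 1

1


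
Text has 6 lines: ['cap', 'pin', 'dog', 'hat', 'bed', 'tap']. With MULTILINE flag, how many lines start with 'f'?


With MULTILINE flag, ^ matches the start of each line.
Lines: ['cap', 'pin', 'dog', 'hat', 'bed', 'tap']
Checking which lines start with 'f':
  Line 1: 'cap' -> no
  Line 2: 'pin' -> no
  Line 3: 'dog' -> no
  Line 4: 'hat' -> no
  Line 5: 'bed' -> no
  Line 6: 'tap' -> no
Matching lines: []
Count: 0

0


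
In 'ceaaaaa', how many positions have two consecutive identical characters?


Looking for consecutive identical characters in 'ceaaaaa':
  pos 0-1: 'c' vs 'e' -> different
  pos 1-2: 'e' vs 'a' -> different
  pos 2-3: 'a' vs 'a' -> MATCH ('aa')
  pos 3-4: 'a' vs 'a' -> MATCH ('aa')
  pos 4-5: 'a' vs 'a' -> MATCH ('aa')
  pos 5-6: 'a' vs 'a' -> MATCH ('aa')
Consecutive identical pairs: ['aa', 'aa', 'aa', 'aa']
Count: 4

4


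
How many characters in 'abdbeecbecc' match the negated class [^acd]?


Negated class [^acd] matches any char NOT in {a, c, d}
Scanning 'abdbeecbecc':
  pos 0: 'a' -> no (excluded)
  pos 1: 'b' -> MATCH
  pos 2: 'd' -> no (excluded)
  pos 3: 'b' -> MATCH
  pos 4: 'e' -> MATCH
  pos 5: 'e' -> MATCH
  pos 6: 'c' -> no (excluded)
  pos 7: 'b' -> MATCH
  pos 8: 'e' -> MATCH
  pos 9: 'c' -> no (excluded)
  pos 10: 'c' -> no (excluded)
Total matches: 6

6


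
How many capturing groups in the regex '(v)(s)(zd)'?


To count capturing groups, count each '(' that starts a group.
Pattern: '(v)(s)(zd)'
Walking through the pattern:
  Position 0: '(' -> group #1
  Position 3: '(' -> group #2
  Position 6: '(' -> group #3
Total capturing groups: 3

3


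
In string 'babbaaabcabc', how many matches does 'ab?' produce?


Pattern 'ab?' matches 'a' optionally followed by 'b'.
String: 'babbaaabcabc'
Scanning left to right for 'a' then checking next char:
  Match 1: 'ab' (a followed by b)
  Match 2: 'a' (a not followed by b)
  Match 3: 'a' (a not followed by b)
  Match 4: 'ab' (a followed by b)
  Match 5: 'ab' (a followed by b)
Total matches: 5

5


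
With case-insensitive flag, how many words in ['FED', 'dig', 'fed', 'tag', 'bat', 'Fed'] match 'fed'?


Case-insensitive matching: compare each word's lowercase form to 'fed'.
  'FED' -> lower='fed' -> MATCH
  'dig' -> lower='dig' -> no
  'fed' -> lower='fed' -> MATCH
  'tag' -> lower='tag' -> no
  'bat' -> lower='bat' -> no
  'Fed' -> lower='fed' -> MATCH
Matches: ['FED', 'fed', 'Fed']
Count: 3

3


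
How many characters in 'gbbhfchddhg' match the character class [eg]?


Character class [eg] matches any of: {e, g}
Scanning string 'gbbhfchddhg' character by character:
  pos 0: 'g' -> MATCH
  pos 1: 'b' -> no
  pos 2: 'b' -> no
  pos 3: 'h' -> no
  pos 4: 'f' -> no
  pos 5: 'c' -> no
  pos 6: 'h' -> no
  pos 7: 'd' -> no
  pos 8: 'd' -> no
  pos 9: 'h' -> no
  pos 10: 'g' -> MATCH
Total matches: 2

2


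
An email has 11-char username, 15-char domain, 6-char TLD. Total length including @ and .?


An email address has format: username@domain.tld
Username length: 11
'@' character: 1
Domain length: 15
'.' character: 1
TLD length: 6
Total = 11 + 1 + 15 + 1 + 6 = 34

34


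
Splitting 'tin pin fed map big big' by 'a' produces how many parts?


Splitting by 'a' breaks the string at each occurrence of the separator.
Text: 'tin pin fed map big big'
Parts after split:
  Part 1: 'tin pin fed m'
  Part 2: 'p big big'
Total parts: 2

2


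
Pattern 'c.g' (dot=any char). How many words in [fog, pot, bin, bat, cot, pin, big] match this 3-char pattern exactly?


Pattern 'c.g' means: starts with 'c', any single char, ends with 'g'.
Checking each word (must be exactly 3 chars):
  'fog' (len=3): no
  'pot' (len=3): no
  'bin' (len=3): no
  'bat' (len=3): no
  'cot' (len=3): no
  'pin' (len=3): no
  'big' (len=3): no
Matching words: []
Total: 0

0


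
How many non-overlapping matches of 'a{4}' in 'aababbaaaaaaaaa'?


Pattern 'a{4}' matches exactly 4 consecutive a's (greedy, non-overlapping).
String: 'aababbaaaaaaaaa'
Scanning for runs of a's:
  Run at pos 0: 'aa' (length 2) -> 0 match(es)
  Run at pos 3: 'a' (length 1) -> 0 match(es)
  Run at pos 6: 'aaaaaaaaa' (length 9) -> 2 match(es)
Matches found: ['aaaa', 'aaaa']
Total: 2

2


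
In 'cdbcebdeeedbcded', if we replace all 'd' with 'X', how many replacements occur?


re.sub('d', 'X', text) replaces every occurrence of 'd' with 'X'.
Text: 'cdbcebdeeedbcded'
Scanning for 'd':
  pos 1: 'd' -> replacement #1
  pos 6: 'd' -> replacement #2
  pos 10: 'd' -> replacement #3
  pos 13: 'd' -> replacement #4
  pos 15: 'd' -> replacement #5
Total replacements: 5

5


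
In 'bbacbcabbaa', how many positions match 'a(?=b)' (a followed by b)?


Lookahead 'a(?=b)' matches 'a' only when followed by 'b'.
String: 'bbacbcabbaa'
Checking each position where char is 'a':
  pos 2: 'a' -> no (next='c')
  pos 6: 'a' -> MATCH (next='b')
  pos 9: 'a' -> no (next='a')
Matching positions: [6]
Count: 1

1


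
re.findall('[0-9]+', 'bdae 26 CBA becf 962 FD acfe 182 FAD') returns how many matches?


Pattern '[0-9]+' finds one or more digits.
Text: 'bdae 26 CBA becf 962 FD acfe 182 FAD'
Scanning for matches:
  Match 1: '26'
  Match 2: '962'
  Match 3: '182'
Total matches: 3

3


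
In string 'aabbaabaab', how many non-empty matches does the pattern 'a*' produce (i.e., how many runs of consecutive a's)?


Pattern 'a*' matches zero or more a's. We want non-empty runs of consecutive a's.
String: 'aabbaabaab'
Walking through the string to find runs of a's:
  Run 1: positions 0-1 -> 'aa'
  Run 2: positions 4-5 -> 'aa'
  Run 3: positions 7-8 -> 'aa'
Non-empty runs found: ['aa', 'aa', 'aa']
Count: 3

3


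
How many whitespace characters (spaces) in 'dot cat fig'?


\s matches whitespace characters (spaces, tabs, etc.).
Text: 'dot cat fig'
This text has 3 words separated by spaces.
Number of spaces = number of words - 1 = 3 - 1 = 2

2


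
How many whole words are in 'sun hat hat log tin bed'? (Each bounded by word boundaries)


Word boundaries (\b) mark the start/end of each word.
Text: 'sun hat hat log tin bed'
Splitting by whitespace:
  Word 1: 'sun'
  Word 2: 'hat'
  Word 3: 'hat'
  Word 4: 'log'
  Word 5: 'tin'
  Word 6: 'bed'
Total whole words: 6

6


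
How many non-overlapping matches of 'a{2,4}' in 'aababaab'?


Pattern 'a{2,4}' matches between 2 and 4 consecutive a's (greedy).
String: 'aababaab'
Finding runs of a's and applying greedy matching:
  Run at pos 0: 'aa' (length 2)
  Run at pos 3: 'a' (length 1)
  Run at pos 5: 'aa' (length 2)
Matches: ['aa', 'aa']
Count: 2

2


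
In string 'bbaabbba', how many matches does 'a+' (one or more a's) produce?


Pattern 'a+' matches one or more consecutive a's.
String: 'bbaabbba'
Scanning for runs of a:
  Match 1: 'aa' (length 2)
  Match 2: 'a' (length 1)
Total matches: 2

2


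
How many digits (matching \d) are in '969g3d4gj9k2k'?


\d matches any digit 0-9.
Scanning '969g3d4gj9k2k':
  pos 0: '9' -> DIGIT
  pos 1: '6' -> DIGIT
  pos 2: '9' -> DIGIT
  pos 4: '3' -> DIGIT
  pos 6: '4' -> DIGIT
  pos 9: '9' -> DIGIT
  pos 11: '2' -> DIGIT
Digits found: ['9', '6', '9', '3', '4', '9', '2']
Total: 7

7


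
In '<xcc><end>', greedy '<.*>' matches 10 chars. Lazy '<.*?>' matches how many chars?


Greedy '<.*>' tries to match as MUCH as possible.
Lazy '<.*?>' tries to match as LITTLE as possible.

String: '<xcc><end>'
Greedy '<.*>' starts at first '<' and extends to the LAST '>': '<xcc><end>' (10 chars)
Lazy '<.*?>' starts at first '<' and stops at the FIRST '>': '<xcc>' (5 chars)

5


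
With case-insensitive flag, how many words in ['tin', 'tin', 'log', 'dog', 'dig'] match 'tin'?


Case-insensitive matching: compare each word's lowercase form to 'tin'.
  'tin' -> lower='tin' -> MATCH
  'tin' -> lower='tin' -> MATCH
  'log' -> lower='log' -> no
  'dog' -> lower='dog' -> no
  'dig' -> lower='dig' -> no
Matches: ['tin', 'tin']
Count: 2

2


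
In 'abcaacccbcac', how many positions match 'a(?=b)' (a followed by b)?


Lookahead 'a(?=b)' matches 'a' only when followed by 'b'.
String: 'abcaacccbcac'
Checking each position where char is 'a':
  pos 0: 'a' -> MATCH (next='b')
  pos 3: 'a' -> no (next='a')
  pos 4: 'a' -> no (next='c')
  pos 10: 'a' -> no (next='c')
Matching positions: [0]
Count: 1

1


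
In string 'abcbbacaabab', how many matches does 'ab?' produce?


Pattern 'ab?' matches 'a' optionally followed by 'b'.
String: 'abcbbacaabab'
Scanning left to right for 'a' then checking next char:
  Match 1: 'ab' (a followed by b)
  Match 2: 'a' (a not followed by b)
  Match 3: 'a' (a not followed by b)
  Match 4: 'ab' (a followed by b)
  Match 5: 'ab' (a followed by b)
Total matches: 5

5


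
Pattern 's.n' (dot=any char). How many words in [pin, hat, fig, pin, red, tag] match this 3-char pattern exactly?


Pattern 's.n' means: starts with 's', any single char, ends with 'n'.
Checking each word (must be exactly 3 chars):
  'pin' (len=3): no
  'hat' (len=3): no
  'fig' (len=3): no
  'pin' (len=3): no
  'red' (len=3): no
  'tag' (len=3): no
Matching words: []
Total: 0

0


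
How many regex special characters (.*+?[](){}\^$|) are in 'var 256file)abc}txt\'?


Regex special characters are: . * + ? [ ] ( ) { } \ ^ $ |
Scanning 'var 256file)abc}txt\':
  pos 11: ')' -> SPECIAL
  pos 15: '}' -> SPECIAL
  pos 19: '\' -> SPECIAL
Special chars found: [')', '}', '\\']
Total: 3

3


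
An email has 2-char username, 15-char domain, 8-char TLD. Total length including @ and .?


An email address has format: username@domain.tld
Username length: 2
'@' character: 1
Domain length: 15
'.' character: 1
TLD length: 8
Total = 2 + 1 + 15 + 1 + 8 = 27

27


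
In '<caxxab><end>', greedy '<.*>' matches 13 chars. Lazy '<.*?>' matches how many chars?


Greedy '<.*>' tries to match as MUCH as possible.
Lazy '<.*?>' tries to match as LITTLE as possible.

String: '<caxxab><end>'
Greedy '<.*>' starts at first '<' and extends to the LAST '>': '<caxxab><end>' (13 chars)
Lazy '<.*?>' starts at first '<' and stops at the FIRST '>': '<caxxab>' (8 chars)

8


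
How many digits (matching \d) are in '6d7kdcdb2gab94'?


\d matches any digit 0-9.
Scanning '6d7kdcdb2gab94':
  pos 0: '6' -> DIGIT
  pos 2: '7' -> DIGIT
  pos 8: '2' -> DIGIT
  pos 12: '9' -> DIGIT
  pos 13: '4' -> DIGIT
Digits found: ['6', '7', '2', '9', '4']
Total: 5

5


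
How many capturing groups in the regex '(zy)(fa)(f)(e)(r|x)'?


To count capturing groups, count each '(' that starts a group.
Pattern: '(zy)(fa)(f)(e)(r|x)'
Walking through the pattern:
  Position 0: '(' -> group #1
  Position 4: '(' -> group #2
  Position 8: '(' -> group #3
  Position 11: '(' -> group #4
  Position 14: '(' -> group #5
Total capturing groups: 5

5


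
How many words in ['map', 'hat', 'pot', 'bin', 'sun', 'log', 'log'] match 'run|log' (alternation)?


Alternation 'run|log' matches either 'run' or 'log'.
Checking each word:
  'map' -> no
  'hat' -> no
  'pot' -> no
  'bin' -> no
  'sun' -> no
  'log' -> MATCH
  'log' -> MATCH
Matches: ['log', 'log']
Count: 2

2


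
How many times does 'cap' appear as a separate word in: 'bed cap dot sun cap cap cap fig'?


Scanning each word for exact match 'cap':
  Word 1: 'bed' -> no
  Word 2: 'cap' -> MATCH
  Word 3: 'dot' -> no
  Word 4: 'sun' -> no
  Word 5: 'cap' -> MATCH
  Word 6: 'cap' -> MATCH
  Word 7: 'cap' -> MATCH
  Word 8: 'fig' -> no
Total matches: 4

4


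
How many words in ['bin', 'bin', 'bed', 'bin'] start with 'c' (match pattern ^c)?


Pattern ^c anchors to start of word. Check which words begin with 'c':
  'bin' -> no
  'bin' -> no
  'bed' -> no
  'bin' -> no
Matching words: []
Count: 0

0


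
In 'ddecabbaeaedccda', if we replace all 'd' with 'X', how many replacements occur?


re.sub('d', 'X', text) replaces every occurrence of 'd' with 'X'.
Text: 'ddecabbaeaedccda'
Scanning for 'd':
  pos 0: 'd' -> replacement #1
  pos 1: 'd' -> replacement #2
  pos 11: 'd' -> replacement #3
  pos 14: 'd' -> replacement #4
Total replacements: 4

4


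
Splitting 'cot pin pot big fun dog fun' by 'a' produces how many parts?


Splitting by 'a' breaks the string at each occurrence of the separator.
Text: 'cot pin pot big fun dog fun'
Parts after split:
  Part 1: 'cot pin pot big fun dog fun'
Total parts: 1

1


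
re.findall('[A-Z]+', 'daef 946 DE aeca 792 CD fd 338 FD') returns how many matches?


Pattern '[A-Z]+' finds one or more uppercase letters.
Text: 'daef 946 DE aeca 792 CD fd 338 FD'
Scanning for matches:
  Match 1: 'DE'
  Match 2: 'CD'
  Match 3: 'FD'
Total matches: 3

3


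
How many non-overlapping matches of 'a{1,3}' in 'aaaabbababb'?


Pattern 'a{1,3}' matches between 1 and 3 consecutive a's (greedy).
String: 'aaaabbababb'
Finding runs of a's and applying greedy matching:
  Run at pos 0: 'aaaa' (length 4)
  Run at pos 6: 'a' (length 1)
  Run at pos 8: 'a' (length 1)
Matches: ['aaa', 'a', 'a', 'a']
Count: 4

4


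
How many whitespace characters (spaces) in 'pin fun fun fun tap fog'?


\s matches whitespace characters (spaces, tabs, etc.).
Text: 'pin fun fun fun tap fog'
This text has 6 words separated by spaces.
Number of spaces = number of words - 1 = 6 - 1 = 5

5


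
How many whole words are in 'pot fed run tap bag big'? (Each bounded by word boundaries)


Word boundaries (\b) mark the start/end of each word.
Text: 'pot fed run tap bag big'
Splitting by whitespace:
  Word 1: 'pot'
  Word 2: 'fed'
  Word 3: 'run'
  Word 4: 'tap'
  Word 5: 'bag'
  Word 6: 'big'
Total whole words: 6

6


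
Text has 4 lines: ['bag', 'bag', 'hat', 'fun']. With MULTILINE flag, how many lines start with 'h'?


With MULTILINE flag, ^ matches the start of each line.
Lines: ['bag', 'bag', 'hat', 'fun']
Checking which lines start with 'h':
  Line 1: 'bag' -> no
  Line 2: 'bag' -> no
  Line 3: 'hat' -> MATCH
  Line 4: 'fun' -> no
Matching lines: ['hat']
Count: 1

1


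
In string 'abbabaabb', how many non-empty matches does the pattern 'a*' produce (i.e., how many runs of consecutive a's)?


Pattern 'a*' matches zero or more a's. We want non-empty runs of consecutive a's.
String: 'abbabaabb'
Walking through the string to find runs of a's:
  Run 1: positions 0-0 -> 'a'
  Run 2: positions 3-3 -> 'a'
  Run 3: positions 5-6 -> 'aa'
Non-empty runs found: ['a', 'a', 'aa']
Count: 3

3


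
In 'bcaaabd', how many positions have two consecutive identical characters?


Looking for consecutive identical characters in 'bcaaabd':
  pos 0-1: 'b' vs 'c' -> different
  pos 1-2: 'c' vs 'a' -> different
  pos 2-3: 'a' vs 'a' -> MATCH ('aa')
  pos 3-4: 'a' vs 'a' -> MATCH ('aa')
  pos 4-5: 'a' vs 'b' -> different
  pos 5-6: 'b' vs 'd' -> different
Consecutive identical pairs: ['aa', 'aa']
Count: 2

2


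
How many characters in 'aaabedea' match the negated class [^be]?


Negated class [^be] matches any char NOT in {b, e}
Scanning 'aaabedea':
  pos 0: 'a' -> MATCH
  pos 1: 'a' -> MATCH
  pos 2: 'a' -> MATCH
  pos 3: 'b' -> no (excluded)
  pos 4: 'e' -> no (excluded)
  pos 5: 'd' -> MATCH
  pos 6: 'e' -> no (excluded)
  pos 7: 'a' -> MATCH
Total matches: 5

5


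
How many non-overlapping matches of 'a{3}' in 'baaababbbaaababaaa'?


Pattern 'a{3}' matches exactly 3 consecutive a's (greedy, non-overlapping).
String: 'baaababbbaaababaaa'
Scanning for runs of a's:
  Run at pos 1: 'aaa' (length 3) -> 1 match(es)
  Run at pos 5: 'a' (length 1) -> 0 match(es)
  Run at pos 9: 'aaa' (length 3) -> 1 match(es)
  Run at pos 13: 'a' (length 1) -> 0 match(es)
  Run at pos 15: 'aaa' (length 3) -> 1 match(es)
Matches found: ['aaa', 'aaa', 'aaa']
Total: 3

3


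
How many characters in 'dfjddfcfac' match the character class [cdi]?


Character class [cdi] matches any of: {c, d, i}
Scanning string 'dfjddfcfac' character by character:
  pos 0: 'd' -> MATCH
  pos 1: 'f' -> no
  pos 2: 'j' -> no
  pos 3: 'd' -> MATCH
  pos 4: 'd' -> MATCH
  pos 5: 'f' -> no
  pos 6: 'c' -> MATCH
  pos 7: 'f' -> no
  pos 8: 'a' -> no
  pos 9: 'c' -> MATCH
Total matches: 5

5


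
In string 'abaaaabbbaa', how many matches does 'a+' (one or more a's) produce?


Pattern 'a+' matches one or more consecutive a's.
String: 'abaaaabbbaa'
Scanning for runs of a:
  Match 1: 'a' (length 1)
  Match 2: 'aaaa' (length 4)
  Match 3: 'aa' (length 2)
Total matches: 3

3


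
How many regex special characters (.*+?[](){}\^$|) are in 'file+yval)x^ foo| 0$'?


Regex special characters are: . * + ? [ ] ( ) { } \ ^ $ |
Scanning 'file+yval)x^ foo| 0$':
  pos 4: '+' -> SPECIAL
  pos 9: ')' -> SPECIAL
  pos 11: '^' -> SPECIAL
  pos 16: '|' -> SPECIAL
  pos 19: '$' -> SPECIAL
Special chars found: ['+', ')', '^', '|', '$']
Total: 5

5
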